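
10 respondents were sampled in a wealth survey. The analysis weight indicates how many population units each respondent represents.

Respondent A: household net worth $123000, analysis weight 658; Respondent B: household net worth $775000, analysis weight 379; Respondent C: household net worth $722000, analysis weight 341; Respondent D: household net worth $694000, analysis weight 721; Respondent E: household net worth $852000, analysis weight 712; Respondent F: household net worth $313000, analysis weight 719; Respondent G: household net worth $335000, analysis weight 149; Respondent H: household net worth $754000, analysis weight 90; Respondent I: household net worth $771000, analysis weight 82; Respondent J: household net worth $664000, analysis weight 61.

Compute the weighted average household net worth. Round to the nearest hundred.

555800

Weighted sum = 2174407000
Sum of weights = 658 + 379 + 341 + 721 + 712 + 719 + 149 + 90 + 82 + 61 = 3912
Weighted mean = 2174407000 / 3912 = 555830.01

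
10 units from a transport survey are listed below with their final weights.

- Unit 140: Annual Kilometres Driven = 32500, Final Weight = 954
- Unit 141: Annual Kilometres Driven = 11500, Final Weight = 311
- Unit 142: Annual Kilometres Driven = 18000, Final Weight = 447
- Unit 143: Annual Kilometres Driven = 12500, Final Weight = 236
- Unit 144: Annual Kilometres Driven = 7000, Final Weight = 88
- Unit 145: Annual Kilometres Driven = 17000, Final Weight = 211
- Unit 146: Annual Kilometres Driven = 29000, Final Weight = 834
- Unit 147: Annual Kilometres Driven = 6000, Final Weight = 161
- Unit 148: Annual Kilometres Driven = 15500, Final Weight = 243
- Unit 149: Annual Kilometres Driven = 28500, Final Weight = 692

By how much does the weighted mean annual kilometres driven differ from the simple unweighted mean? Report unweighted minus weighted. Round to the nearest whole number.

Unweighted sum = 32500 + 11500 + 18000 + 12500 + 7000 + 17000 + 29000 + 6000 + 15500 + 28500 = 177500
Unweighted mean = 177500 / 10 = 17750
Weighted sum = 32500×954 + 11500×311 + 18000×447 + 12500×236 + 7000×88 + 17000×211 + 29000×834 + 6000×161 + 15500×243 + 28500×692
  = 98421000
Sum of weights = 954 + 311 + 447 + 236 + 88 + 211 + 834 + 161 + 243 + 692 = 4177
Weighted mean = 98421000 / 4177 = 23562.605
Difference (unweighted minus weighted) = -5812.6047

-5813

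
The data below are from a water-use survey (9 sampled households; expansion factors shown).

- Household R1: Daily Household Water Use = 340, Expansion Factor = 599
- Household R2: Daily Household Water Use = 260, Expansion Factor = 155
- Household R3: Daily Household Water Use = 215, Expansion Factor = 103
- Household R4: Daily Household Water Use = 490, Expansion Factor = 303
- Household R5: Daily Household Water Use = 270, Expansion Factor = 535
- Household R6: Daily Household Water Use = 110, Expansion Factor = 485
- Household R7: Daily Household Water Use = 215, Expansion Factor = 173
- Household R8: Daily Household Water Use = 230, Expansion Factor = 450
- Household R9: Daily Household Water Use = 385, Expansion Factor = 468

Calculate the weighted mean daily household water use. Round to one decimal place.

Weighted sum = 340×599 + 260×155 + 215×103 + 490×303 + 270×535 + 110×485 + 215×173 + 230×450 + 385×468
  = 933250
Sum of weights = 599 + 155 + 103 + 303 + 535 + 485 + 173 + 450 + 468 = 3271
Weighted mean = 933250 / 3271 = 285.3103

285.3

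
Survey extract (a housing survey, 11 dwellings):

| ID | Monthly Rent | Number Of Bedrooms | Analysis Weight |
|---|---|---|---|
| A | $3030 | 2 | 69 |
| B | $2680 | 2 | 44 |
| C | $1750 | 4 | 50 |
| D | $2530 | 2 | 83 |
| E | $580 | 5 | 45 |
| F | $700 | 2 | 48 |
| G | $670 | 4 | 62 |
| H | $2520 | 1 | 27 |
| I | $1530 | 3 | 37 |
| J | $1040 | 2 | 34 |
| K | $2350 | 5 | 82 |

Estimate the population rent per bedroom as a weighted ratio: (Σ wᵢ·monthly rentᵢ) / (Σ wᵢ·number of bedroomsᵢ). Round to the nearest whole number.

607

Σ wᵢ·y = 3030×69 + 2680×44 + 1750×50 + 2530×83 + 580×45 + 700×48 + 670×62 + 2520×27 + 1530×37 + 1040×34 + 2350×82
  = 209070 + 117920 + 87500 + 209990 + 26100 + 33600 + 41540 + 68040 + 56610 + 35360 + 192700 = 1078430
Σ wᵢ·x = 2×69 + 2×44 + 4×50 + 2×83 + 5×45 + 2×48 + 4×62 + 1×27 + 3×37 + 2×34 + 5×82
  = 138 + 88 + 200 + 166 + 225 + 96 + 248 + 27 + 111 + 68 + 410 = 1777
Ratio = 1078430 / 1777 = 606.88239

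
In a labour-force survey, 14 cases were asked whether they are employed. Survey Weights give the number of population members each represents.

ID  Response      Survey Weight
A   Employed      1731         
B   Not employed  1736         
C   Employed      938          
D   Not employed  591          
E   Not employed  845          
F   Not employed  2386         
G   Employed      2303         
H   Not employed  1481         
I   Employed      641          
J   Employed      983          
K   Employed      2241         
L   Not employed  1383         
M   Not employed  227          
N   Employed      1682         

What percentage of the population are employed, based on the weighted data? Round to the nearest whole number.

Sum of weights for 'Employed' = 1731 + 938 + 2303 + 641 + 983 + 2241 + 1682 = 10519
Total weight = 19168
Weighted proportion = 10519 / 19168 = 0.54877922 → 54.877922%

55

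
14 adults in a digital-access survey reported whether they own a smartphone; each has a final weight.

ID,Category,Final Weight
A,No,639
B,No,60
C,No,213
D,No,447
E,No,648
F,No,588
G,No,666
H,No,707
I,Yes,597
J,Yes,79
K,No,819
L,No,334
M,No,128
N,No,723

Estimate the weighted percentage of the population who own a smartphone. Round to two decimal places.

10.17

Sum of weights for 'Yes' = 597 + 79 = 676
Total weight = 6648
Weighted proportion = 676 / 6648 = 0.10168472 → 10.168472%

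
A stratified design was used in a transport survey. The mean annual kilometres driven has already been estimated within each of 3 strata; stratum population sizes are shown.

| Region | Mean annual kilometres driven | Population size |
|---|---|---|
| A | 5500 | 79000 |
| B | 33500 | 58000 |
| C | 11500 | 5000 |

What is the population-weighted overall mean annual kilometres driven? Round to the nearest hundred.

Σ Nₕ·x̄ₕ = 5500×79000 + 33500×58000 + 11500×5000
  = 434500000 + 1943000000 + 57500000 = 2435000000
Σ Nₕ = 79000 + 58000 + 5000 = 142000
Overall mean = 2435000000 / 142000 = 17147.887

17100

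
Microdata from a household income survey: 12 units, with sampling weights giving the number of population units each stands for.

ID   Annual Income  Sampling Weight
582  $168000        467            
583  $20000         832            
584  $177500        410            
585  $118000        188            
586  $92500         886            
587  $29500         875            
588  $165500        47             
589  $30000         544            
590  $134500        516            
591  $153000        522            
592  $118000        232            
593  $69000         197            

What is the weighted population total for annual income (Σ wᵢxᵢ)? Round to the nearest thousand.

Weighted total = 168000×467 + 20000×832 + 177500×410 + 118000×188 + 92500×886 + 29500×875 + 165500×47 + 30000×544 + 134500×516 + 153000×522 + 118000×232 + 69000×197
  = 512158000

512158000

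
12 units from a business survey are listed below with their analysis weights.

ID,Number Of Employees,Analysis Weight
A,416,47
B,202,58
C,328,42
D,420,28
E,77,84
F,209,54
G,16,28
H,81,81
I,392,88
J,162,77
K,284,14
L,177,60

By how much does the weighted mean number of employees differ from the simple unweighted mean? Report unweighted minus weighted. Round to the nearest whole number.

14

Unweighted sum = 416 + 202 + 328 + 420 + 77 + 209 + 16 + 81 + 392 + 162 + 284 + 177 = 2764
Unweighted mean = 2764 / 12 = 230.33333
Weighted sum = 416×47 + 202×58 + 328×42 + 420×28 + 77×84 + 209×54 + 16×28 + 81×81 + 392×88 + 162×77 + 284×14 + 177×60
  = 143133
Sum of weights = 47 + 58 + 42 + 28 + 84 + 54 + 28 + 81 + 88 + 77 + 14 + 60 = 661
Weighted mean = 143133 / 661 = 216.54009
Difference (unweighted minus weighted) = 13.793243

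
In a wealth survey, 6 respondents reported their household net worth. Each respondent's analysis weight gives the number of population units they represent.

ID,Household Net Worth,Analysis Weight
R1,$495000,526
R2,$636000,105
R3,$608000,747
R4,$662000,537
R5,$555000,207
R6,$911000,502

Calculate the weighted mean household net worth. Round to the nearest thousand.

Weighted sum = 495000×526 + 636000×105 + 608000×747 + 662000×537 + 555000×207 + 911000×502
  = 1709027000
Sum of weights = 526 + 105 + 747 + 537 + 207 + 502 = 2624
Weighted mean = 1709027000 / 2624 = 651306.02

651000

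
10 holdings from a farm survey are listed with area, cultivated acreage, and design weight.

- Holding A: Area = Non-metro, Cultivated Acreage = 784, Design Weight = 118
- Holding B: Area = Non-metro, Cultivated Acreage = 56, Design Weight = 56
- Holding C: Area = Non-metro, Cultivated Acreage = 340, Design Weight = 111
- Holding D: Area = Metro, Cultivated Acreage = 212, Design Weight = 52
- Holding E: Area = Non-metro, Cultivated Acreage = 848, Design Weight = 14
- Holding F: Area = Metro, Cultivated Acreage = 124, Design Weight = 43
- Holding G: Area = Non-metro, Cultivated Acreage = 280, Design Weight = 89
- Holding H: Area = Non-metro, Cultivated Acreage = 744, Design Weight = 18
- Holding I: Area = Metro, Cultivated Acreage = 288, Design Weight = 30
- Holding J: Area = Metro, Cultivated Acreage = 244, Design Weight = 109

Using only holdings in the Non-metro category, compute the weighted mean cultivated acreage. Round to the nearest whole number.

Non-metro rows: A, B, C, E, G, H
Weighted sum = 784×118 + 56×56 + 340×111 + 848×14 + 280×89 + 744×18
  = 183572
Sum of weights = 406
Weighted mean = 183572 / 406 = 452.14778

452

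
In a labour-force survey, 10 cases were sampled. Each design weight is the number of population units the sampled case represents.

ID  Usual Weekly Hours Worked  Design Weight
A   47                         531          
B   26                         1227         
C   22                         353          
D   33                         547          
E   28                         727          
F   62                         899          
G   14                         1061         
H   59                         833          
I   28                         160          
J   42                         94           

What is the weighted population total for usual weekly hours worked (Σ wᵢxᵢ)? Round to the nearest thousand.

Weighted total = 47×531 + 26×1227 + 22×353 + 33×547 + 28×727 + 62×899 + 14×1061 + 59×833 + 28×160 + 42×94
  = 231199

231000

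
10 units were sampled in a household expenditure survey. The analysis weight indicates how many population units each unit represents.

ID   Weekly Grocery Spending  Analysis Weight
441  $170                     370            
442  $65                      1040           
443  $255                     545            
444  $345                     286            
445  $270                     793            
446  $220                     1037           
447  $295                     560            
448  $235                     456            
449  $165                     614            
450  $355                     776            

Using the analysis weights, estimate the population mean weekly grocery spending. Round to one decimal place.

225.3

Weighted sum = 170×370 + 65×1040 + 255×545 + 345×286 + 270×793 + 220×1037 + 295×560 + 235×456 + 165×614 + 355×776
  = 62900 + 67600 + 138975 + 98670 + 214110 + 228140 + 165200 + 107160 + 101310 + 275480 = 1459545
Sum of weights = 370 + 1040 + 545 + 286 + 793 + 1037 + 560 + 456 + 614 + 776 = 6477
Weighted mean = 1459545 / 6477 = 225.34275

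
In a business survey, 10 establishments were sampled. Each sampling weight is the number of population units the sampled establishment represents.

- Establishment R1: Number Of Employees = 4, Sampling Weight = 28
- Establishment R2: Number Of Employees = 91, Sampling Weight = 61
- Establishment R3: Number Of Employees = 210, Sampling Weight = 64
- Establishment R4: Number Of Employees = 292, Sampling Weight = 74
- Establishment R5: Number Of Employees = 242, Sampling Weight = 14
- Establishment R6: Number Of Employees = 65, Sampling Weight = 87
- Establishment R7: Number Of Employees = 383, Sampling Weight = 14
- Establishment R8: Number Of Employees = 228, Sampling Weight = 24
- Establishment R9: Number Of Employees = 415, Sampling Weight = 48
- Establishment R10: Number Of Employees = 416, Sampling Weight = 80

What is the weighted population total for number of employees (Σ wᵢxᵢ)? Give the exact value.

Weighted total = 4×28 + 91×61 + 210×64 + 292×74 + 242×14 + 65×87 + 383×14 + 228×24 + 415×48 + 416×80
  = 113788

113788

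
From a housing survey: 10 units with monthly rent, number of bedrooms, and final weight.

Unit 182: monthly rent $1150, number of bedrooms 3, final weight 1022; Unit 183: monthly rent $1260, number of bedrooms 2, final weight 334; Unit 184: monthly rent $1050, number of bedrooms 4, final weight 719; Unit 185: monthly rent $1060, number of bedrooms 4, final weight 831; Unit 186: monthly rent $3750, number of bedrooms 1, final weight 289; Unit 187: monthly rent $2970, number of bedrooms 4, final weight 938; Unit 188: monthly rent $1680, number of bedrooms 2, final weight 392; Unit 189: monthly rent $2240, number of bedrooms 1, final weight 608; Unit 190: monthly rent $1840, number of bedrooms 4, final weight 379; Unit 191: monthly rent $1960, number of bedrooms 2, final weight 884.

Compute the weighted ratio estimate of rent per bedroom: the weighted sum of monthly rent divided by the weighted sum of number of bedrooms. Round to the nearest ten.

Σ wᵢ·y = 1150×1022 + 1260×334 + 1050×719 + 1060×831 + 3750×289 + 2970×938 + 1680×392 + 2240×608 + 1840×379 + 1960×884
  = 1175300 + 420840 + 754950 + 880860 + 1083750 + 2785860 + 658560 + 1361920 + 697360 + 1732640 = 11552040
Σ wᵢ·x = 3×1022 + 2×334 + 4×719 + 4×831 + 1×289 + 4×938 + 2×392 + 1×608 + 4×379 + 2×884
  = 18651
Ratio = 11552040 / 18651 = 619.37912

620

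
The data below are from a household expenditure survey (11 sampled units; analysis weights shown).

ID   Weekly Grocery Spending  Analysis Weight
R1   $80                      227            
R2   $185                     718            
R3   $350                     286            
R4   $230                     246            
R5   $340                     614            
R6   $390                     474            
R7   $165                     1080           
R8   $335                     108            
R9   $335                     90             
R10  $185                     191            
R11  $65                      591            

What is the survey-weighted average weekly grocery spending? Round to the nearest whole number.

220

Weighted sum = 80×227 + 185×718 + 350×286 + 230×246 + 340×614 + 390×474 + 165×1080 + 335×108 + 335×90 + 185×191 + 65×591
  = 18160 + 132830 + 100100 + 56580 + 208760 + 184860 + 178200 + 36180 + 30150 + 35335 + 38415 = 1019570
Sum of weights = 227 + 718 + 286 + 246 + 614 + 474 + 1080 + 108 + 90 + 191 + 591 = 4625
Weighted mean = 1019570 / 4625 = 220.44757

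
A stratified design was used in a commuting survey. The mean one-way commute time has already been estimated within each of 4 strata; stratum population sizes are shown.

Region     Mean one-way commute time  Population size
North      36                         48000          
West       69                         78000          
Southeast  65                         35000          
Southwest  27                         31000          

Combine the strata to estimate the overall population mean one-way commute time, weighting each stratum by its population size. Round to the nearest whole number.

Σ Nₕ·x̄ₕ = 10222000
Σ Nₕ = 48000 + 78000 + 35000 + 31000 = 192000
Overall mean = 10222000 / 192000 = 53.239583

53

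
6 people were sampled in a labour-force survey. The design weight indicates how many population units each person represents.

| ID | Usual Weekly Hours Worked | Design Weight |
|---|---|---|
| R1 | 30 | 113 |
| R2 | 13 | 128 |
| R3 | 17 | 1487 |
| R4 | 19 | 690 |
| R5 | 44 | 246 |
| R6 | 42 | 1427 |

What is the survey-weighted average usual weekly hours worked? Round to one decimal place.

27.9

Weighted sum = 30×113 + 13×128 + 17×1487 + 19×690 + 44×246 + 42×1427
  = 3390 + 1664 + 25279 + 13110 + 10824 + 59934 = 114201
Sum of weights = 113 + 128 + 1487 + 690 + 246 + 1427 = 4091
Weighted mean = 114201 / 4091 = 27.91518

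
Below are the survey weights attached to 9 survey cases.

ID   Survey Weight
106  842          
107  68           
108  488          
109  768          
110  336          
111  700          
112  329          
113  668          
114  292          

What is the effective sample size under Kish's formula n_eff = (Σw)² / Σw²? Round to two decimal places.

7.24

Σ wᵢ = 842 + 68 + 488 + 768 + 336 + 700 + 329 + 668 + 292 = 4491
Σ wᵢ² = 708964 + 4624 + 238144 + 589824 + 112896 + 490000 + 108241 + 446224 + 85264 = 2784181
n_eff = 4491² / 2784181 = 20169081 / 2784181 = 7.2441702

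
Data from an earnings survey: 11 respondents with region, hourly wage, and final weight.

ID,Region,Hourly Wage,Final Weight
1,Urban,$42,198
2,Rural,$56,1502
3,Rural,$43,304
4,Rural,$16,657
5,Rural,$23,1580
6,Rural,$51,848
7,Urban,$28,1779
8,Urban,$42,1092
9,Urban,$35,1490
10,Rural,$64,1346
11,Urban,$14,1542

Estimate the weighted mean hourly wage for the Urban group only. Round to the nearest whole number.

29

Urban rows: 1, 7, 8, 9, 11
Weighted sum = 42×198 + 28×1779 + 42×1092 + 35×1490 + 14×1542
  = 8316 + 49812 + 45864 + 52150 + 21588 = 177730
Sum of weights = 198 + 1779 + 1092 + 1490 + 1542 = 6101
Weighted mean = 177730 / 6101 = 29.13129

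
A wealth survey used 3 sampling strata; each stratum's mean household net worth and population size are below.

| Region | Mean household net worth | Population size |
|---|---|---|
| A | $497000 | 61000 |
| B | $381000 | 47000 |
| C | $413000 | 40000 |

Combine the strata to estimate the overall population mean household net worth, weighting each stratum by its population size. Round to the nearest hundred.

Σ Nₕ·x̄ₕ = 497000×61000 + 381000×47000 + 413000×40000
  = 30317000000 + 17907000000 + 16520000000 = 64744000000
Σ Nₕ = 61000 + 47000 + 40000 = 148000
Overall mean = 64744000000 / 148000 = 437459.46

437500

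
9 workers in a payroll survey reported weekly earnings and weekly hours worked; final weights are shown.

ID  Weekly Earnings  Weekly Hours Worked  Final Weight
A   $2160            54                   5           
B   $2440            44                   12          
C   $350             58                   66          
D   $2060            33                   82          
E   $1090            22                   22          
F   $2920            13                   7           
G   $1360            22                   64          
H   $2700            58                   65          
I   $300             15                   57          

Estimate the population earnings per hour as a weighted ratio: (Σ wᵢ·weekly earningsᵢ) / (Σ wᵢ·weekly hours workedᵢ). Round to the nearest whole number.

Σ wᵢ·y = 2160×5 + 2440×12 + 350×66 + 2060×82 + 1090×22 + 2920×7 + 1360×64 + 2700×65 + 300×57
  = 556160
Σ wᵢ·x = 54×5 + 44×12 + 58×66 + 33×82 + 22×22 + 13×7 + 22×64 + 58×65 + 15×57
  = 13940
Ratio = 556160 / 13940 = 39.8967

40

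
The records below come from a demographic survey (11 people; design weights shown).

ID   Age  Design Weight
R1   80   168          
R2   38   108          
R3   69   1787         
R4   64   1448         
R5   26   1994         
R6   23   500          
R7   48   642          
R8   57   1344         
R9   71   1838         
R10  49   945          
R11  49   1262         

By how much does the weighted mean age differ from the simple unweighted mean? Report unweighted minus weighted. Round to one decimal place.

-1.2

Unweighted sum = 574
Unweighted mean = 574 / 11 = 52.181818
Weighted sum = 80×168 + 38×108 + 69×1787 + 64×1448 + 26×1994 + 23×500 + 48×642 + 57×1344 + 71×1838 + 49×945 + 49×1262
  = 13440 + 4104 + 123303 + 92672 + 51844 + 11500 + 30816 + 76608 + 130498 + 46305 + 61838 = 642928
Sum of weights = 12036
Weighted mean = 642928 / 12036 = 53.417082
Difference (unweighted minus weighted) = -1.2352639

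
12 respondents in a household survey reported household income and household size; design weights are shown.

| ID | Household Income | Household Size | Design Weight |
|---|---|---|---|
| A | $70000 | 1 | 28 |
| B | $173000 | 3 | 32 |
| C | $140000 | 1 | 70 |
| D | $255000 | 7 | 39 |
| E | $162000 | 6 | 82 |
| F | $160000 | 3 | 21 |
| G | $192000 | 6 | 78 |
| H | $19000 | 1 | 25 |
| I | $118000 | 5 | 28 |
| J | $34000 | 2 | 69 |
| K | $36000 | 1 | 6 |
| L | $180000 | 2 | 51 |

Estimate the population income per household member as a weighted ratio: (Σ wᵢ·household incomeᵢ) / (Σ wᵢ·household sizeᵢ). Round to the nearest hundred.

39100

Σ wᵢ·y = 70000×28 + 173000×32 + 140000×70 + 255000×39 + 162000×82 + 160000×21 + 192000×78 + 19000×25 + 118000×28 + 34000×69 + 36000×6 + 180000×51
  = 1960000 + 5536000 + 9800000 + 9945000 + 13284000 + 3360000 + 14976000 + 475000 + 3304000 + 2346000 + 216000 + 9180000 = 74382000
Σ wᵢ·x = 1×28 + 3×32 + 1×70 + 7×39 + 6×82 + 3×21 + 6×78 + 1×25 + 5×28 + 2×69 + 1×6 + 2×51
  = 28 + 96 + 70 + 273 + 492 + 63 + 468 + 25 + 140 + 138 + 6 + 102 = 1901
Ratio = 74382000 / 1901 = 39127.827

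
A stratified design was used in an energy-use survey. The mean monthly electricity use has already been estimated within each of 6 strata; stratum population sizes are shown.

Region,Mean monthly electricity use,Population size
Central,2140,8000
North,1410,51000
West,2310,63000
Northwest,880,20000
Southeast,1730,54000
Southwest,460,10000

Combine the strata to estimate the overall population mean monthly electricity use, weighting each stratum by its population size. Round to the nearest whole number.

Σ Nₕ·x̄ₕ = 2140×8000 + 1410×51000 + 2310×63000 + 880×20000 + 1730×54000 + 460×10000
  = 17120000 + 71910000 + 145530000 + 17600000 + 93420000 + 4600000 = 350180000
Σ Nₕ = 8000 + 51000 + 63000 + 20000 + 54000 + 10000 = 206000
Overall mean = 350180000 / 206000 = 1699.9029

1700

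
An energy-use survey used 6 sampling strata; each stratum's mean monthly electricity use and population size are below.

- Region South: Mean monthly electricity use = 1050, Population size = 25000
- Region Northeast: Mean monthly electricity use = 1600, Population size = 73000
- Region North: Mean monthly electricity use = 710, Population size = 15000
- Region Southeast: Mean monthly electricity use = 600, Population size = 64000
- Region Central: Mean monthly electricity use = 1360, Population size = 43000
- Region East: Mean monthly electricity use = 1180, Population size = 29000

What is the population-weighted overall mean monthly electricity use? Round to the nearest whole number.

Σ Nₕ·x̄ₕ = 1050×25000 + 1600×73000 + 710×15000 + 600×64000 + 1360×43000 + 1180×29000
  = 26250000 + 116800000 + 10650000 + 38400000 + 58480000 + 34220000 = 284800000
Σ Nₕ = 25000 + 73000 + 15000 + 64000 + 43000 + 29000 = 249000
Overall mean = 284800000 / 249000 = 1143.7751

1144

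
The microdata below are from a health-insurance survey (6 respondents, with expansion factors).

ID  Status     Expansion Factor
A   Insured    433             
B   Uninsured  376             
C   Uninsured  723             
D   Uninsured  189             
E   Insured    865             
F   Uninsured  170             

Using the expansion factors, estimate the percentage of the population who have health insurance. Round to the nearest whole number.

47

Sum of weights for 'Insured' = 433 + 865 = 1298
Total weight = 433 + 376 + 723 + 189 + 865 + 170 = 2756
Weighted proportion = 1298 / 2756 = 0.47097242 → 47.097242%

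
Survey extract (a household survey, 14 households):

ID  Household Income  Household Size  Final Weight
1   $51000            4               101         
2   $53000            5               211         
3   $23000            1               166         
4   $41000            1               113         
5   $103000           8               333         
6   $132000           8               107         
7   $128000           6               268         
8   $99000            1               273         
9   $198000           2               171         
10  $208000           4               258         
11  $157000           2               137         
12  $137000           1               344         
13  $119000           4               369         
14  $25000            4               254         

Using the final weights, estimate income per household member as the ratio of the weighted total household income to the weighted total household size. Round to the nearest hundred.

Σ wᵢ·y = 340959000
Σ wᵢ·x = 11623
Ratio = 340959000 / 11623 = 29334.853

29300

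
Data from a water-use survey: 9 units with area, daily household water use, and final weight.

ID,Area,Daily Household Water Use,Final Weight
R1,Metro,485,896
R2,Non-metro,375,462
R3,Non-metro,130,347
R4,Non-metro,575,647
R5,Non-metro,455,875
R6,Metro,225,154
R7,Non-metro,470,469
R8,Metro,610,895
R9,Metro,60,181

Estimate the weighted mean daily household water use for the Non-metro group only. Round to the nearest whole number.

Non-metro rows: R2, R3, R4, R5, R7
Weighted sum = 1208940
Sum of weights = 462 + 347 + 647 + 875 + 469 = 2800
Weighted mean = 1208940 / 2800 = 431.76429

432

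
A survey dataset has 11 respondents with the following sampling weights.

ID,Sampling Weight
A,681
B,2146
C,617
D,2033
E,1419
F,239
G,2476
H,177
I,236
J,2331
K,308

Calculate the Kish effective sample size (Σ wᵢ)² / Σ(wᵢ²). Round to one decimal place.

6.9

Σ wᵢ = 681 + 2146 + 617 + 2033 + 1419 + 239 + 2476 + 177 + 236 + 2331 + 308 = 12663
Σ wᵢ² = 23399563
n_eff = 12663² / 23399563 = 160351569 / 23399563 = 6.8527591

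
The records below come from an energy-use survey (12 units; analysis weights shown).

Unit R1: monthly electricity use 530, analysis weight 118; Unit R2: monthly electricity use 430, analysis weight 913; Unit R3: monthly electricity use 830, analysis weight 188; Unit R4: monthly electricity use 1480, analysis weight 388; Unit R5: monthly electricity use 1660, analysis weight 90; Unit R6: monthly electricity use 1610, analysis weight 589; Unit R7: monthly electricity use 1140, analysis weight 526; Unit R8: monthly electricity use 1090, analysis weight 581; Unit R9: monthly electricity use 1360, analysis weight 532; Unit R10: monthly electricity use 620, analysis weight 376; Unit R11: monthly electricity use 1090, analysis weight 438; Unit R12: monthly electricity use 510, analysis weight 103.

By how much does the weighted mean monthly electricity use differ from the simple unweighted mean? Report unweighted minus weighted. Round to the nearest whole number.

-4

Unweighted sum = 530 + 430 + 830 + 1480 + 1660 + 1610 + 1140 + 1090 + 1360 + 620 + 1090 + 510 = 12350
Unweighted mean = 12350 / 12 = 1029.1667
Weighted sum = 530×118 + 430×913 + 830×188 + 1480×388 + 1660×90 + 1610×589 + 1140×526 + 1090×581 + 1360×532 + 620×376 + 1090×438 + 510×103
  = 62540 + 392590 + 156040 + 574240 + 149400 + 948290 + 599640 + 633290 + 723520 + 233120 + 477420 + 52530 = 5002620
Sum of weights = 118 + 913 + 188 + 388 + 90 + 589 + 526 + 581 + 532 + 376 + 438 + 103 = 4842
Weighted mean = 5002620 / 4842 = 1033.1722
Difference (unweighted minus weighted) = -4.0055762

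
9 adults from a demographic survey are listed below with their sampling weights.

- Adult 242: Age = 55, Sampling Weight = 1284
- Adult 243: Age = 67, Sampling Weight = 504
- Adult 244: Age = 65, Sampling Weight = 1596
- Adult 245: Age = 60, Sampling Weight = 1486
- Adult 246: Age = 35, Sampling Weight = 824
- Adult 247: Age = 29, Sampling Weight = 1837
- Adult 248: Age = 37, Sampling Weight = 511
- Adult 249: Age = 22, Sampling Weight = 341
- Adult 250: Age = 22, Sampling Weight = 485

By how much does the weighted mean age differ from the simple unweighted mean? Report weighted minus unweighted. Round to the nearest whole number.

Unweighted sum = 55 + 67 + 65 + 60 + 35 + 29 + 37 + 22 + 22 = 392
Unweighted mean = 392 / 9 = 43.555556
Weighted sum = 55×1284 + 67×504 + 65×1596 + 60×1486 + 35×824 + 29×1837 + 37×511 + 22×341 + 22×485
  = 70620 + 33768 + 103740 + 89160 + 28840 + 53273 + 18907 + 7502 + 10670 = 416480
Sum of weights = 1284 + 504 + 1596 + 1486 + 824 + 1837 + 511 + 341 + 485 = 8868
Weighted mean = 416480 / 8868 = 46.964366
Difference (weighted minus unweighted) = 3.4088107

3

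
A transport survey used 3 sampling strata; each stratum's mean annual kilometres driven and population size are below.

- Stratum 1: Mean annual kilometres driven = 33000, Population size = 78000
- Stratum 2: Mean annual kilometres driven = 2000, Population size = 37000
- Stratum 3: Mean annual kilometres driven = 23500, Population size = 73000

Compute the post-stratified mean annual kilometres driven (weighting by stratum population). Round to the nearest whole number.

23210

Σ Nₕ·x̄ₕ = 33000×78000 + 2000×37000 + 23500×73000
  = 2574000000 + 74000000 + 1715500000 = 4363500000
Σ Nₕ = 78000 + 37000 + 73000 = 188000
Overall mean = 4363500000 / 188000 = 23210.106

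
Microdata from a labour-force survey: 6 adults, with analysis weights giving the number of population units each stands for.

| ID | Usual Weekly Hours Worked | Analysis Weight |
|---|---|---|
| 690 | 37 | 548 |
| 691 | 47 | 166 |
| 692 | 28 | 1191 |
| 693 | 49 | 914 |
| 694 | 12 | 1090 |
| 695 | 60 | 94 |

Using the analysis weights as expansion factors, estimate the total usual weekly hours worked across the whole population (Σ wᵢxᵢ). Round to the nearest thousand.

Weighted total = 37×548 + 47×166 + 28×1191 + 49×914 + 12×1090 + 60×94
  = 20276 + 7802 + 33348 + 44786 + 13080 + 5640 = 124932

125000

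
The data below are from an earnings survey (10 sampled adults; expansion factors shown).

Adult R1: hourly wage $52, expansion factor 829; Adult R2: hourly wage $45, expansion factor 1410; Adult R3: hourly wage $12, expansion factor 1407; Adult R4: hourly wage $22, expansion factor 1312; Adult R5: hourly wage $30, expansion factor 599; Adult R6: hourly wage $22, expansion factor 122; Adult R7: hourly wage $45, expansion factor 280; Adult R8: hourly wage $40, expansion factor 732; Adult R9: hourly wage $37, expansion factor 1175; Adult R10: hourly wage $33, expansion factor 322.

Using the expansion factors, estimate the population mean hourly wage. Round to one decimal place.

Weighted sum = 52×829 + 45×1410 + 12×1407 + 22×1312 + 30×599 + 22×122 + 45×280 + 40×732 + 37×1175 + 33×322
  = 268941
Sum of weights = 829 + 1410 + 1407 + 1312 + 599 + 122 + 280 + 732 + 1175 + 322 = 8188
Weighted mean = 268941 / 8188 = 32.84575

32.8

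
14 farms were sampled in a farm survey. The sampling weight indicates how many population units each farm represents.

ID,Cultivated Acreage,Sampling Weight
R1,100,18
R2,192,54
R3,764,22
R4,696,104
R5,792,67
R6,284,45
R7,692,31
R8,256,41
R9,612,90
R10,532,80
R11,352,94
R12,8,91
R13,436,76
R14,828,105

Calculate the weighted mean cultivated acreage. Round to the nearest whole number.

Weighted sum = 450684
Sum of weights = 918
Weighted mean = 450684 / 918 = 490.94118

491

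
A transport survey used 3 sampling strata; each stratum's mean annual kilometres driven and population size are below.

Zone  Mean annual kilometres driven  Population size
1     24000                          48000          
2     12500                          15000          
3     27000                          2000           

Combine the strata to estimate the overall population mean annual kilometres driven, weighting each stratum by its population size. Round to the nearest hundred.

21400

Σ Nₕ·x̄ₕ = 1393500000
Σ Nₕ = 65000
Overall mean = 1393500000 / 65000 = 21438.462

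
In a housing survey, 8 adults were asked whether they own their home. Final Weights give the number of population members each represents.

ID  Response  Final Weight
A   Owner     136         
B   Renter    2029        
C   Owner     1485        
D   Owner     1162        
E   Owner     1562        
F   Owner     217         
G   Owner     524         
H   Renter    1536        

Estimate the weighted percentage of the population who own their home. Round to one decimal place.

Sum of weights for 'Owner' = 136 + 1485 + 1162 + 1562 + 217 + 524 = 5086
Total weight = 136 + 2029 + 1485 + 1162 + 1562 + 217 + 524 + 1536 = 8651
Weighted proportion = 5086 / 8651 = 0.58790891 → 58.790891%

58.8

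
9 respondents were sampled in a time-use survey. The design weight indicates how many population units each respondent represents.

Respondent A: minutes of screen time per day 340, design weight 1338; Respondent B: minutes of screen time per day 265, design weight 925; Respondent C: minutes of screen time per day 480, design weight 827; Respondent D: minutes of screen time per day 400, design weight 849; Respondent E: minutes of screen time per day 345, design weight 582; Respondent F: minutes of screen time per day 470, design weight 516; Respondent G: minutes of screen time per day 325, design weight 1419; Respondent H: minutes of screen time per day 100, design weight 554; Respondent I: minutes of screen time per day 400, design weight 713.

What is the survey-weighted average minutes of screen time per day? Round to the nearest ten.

Weighted sum = 340×1338 + 265×925 + 480×827 + 400×849 + 345×582 + 470×516 + 325×1419 + 100×554 + 400×713
  = 454920 + 245125 + 396960 + 339600 + 200790 + 242520 + 461175 + 55400 + 285200 = 2681690
Sum of weights = 1338 + 925 + 827 + 849 + 582 + 516 + 1419 + 554 + 713 = 7723
Weighted mean = 2681690 / 7723 = 347.23424

350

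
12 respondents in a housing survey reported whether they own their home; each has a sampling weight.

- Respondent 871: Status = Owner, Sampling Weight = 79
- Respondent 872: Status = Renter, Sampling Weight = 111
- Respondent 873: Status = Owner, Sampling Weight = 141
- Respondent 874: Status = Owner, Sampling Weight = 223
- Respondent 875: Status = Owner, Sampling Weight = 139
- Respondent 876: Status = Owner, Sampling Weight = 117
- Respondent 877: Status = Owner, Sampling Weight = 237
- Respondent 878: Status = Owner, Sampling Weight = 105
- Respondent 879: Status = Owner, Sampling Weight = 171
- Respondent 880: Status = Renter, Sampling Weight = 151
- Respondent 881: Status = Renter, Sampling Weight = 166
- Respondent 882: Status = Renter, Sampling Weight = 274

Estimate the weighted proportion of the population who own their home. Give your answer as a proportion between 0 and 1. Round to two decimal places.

0.63

Sum of weights for 'Owner' = 79 + 141 + 223 + 139 + 117 + 237 + 105 + 171 = 1212
Total weight = 79 + 111 + 141 + 223 + 139 + 117 + 237 + 105 + 171 + 151 + 166 + 274 = 1914
Weighted proportion = 1212 / 1914 = 0.63322884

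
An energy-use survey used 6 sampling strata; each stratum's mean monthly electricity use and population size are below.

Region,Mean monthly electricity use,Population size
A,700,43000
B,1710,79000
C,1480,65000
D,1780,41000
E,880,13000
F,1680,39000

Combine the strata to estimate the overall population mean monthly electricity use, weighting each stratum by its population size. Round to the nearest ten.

Σ Nₕ·x̄ₕ = 700×43000 + 1710×79000 + 1480×65000 + 1780×41000 + 880×13000 + 1680×39000
  = 30100000 + 135090000 + 96200000 + 72980000 + 11440000 + 65520000 = 411330000
Σ Nₕ = 43000 + 79000 + 65000 + 41000 + 13000 + 39000 = 280000
Overall mean = 411330000 / 280000 = 1469.0357

1470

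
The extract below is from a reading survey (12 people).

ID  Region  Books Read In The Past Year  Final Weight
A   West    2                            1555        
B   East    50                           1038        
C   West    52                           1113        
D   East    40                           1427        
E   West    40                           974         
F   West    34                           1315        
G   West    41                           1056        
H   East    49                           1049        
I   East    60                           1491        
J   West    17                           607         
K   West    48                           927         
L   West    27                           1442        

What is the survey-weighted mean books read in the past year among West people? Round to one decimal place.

West rows: A, C, E, F, G, J, K, L
Weighted sum = 281701
Sum of weights = 1555 + 1113 + 974 + 1315 + 1056 + 607 + 927 + 1442 = 8989
Weighted mean = 281701 / 8989 = 31.338414

31.3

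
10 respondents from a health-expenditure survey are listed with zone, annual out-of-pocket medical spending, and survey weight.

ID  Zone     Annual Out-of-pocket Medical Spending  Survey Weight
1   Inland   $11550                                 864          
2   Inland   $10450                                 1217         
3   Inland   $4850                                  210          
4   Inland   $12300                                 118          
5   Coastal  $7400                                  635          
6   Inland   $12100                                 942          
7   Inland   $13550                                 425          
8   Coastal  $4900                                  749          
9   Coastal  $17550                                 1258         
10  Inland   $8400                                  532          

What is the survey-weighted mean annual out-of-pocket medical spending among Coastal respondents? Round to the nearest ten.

11520

Coastal rows: 5, 8, 9
Weighted sum = 7400×635 + 4900×749 + 17550×1258
  = 4699000 + 3670100 + 22077900 = 30447000
Sum of weights = 635 + 749 + 1258 = 2642
Weighted mean = 30447000 / 2642 = 11524.224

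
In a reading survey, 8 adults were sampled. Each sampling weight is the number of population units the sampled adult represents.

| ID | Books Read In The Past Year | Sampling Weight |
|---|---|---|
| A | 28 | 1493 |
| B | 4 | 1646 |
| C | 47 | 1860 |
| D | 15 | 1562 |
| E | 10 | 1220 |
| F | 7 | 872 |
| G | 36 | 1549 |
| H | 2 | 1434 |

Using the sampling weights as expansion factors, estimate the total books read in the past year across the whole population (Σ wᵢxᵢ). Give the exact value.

236174

Weighted total = 28×1493 + 4×1646 + 47×1860 + 15×1562 + 10×1220 + 7×872 + 36×1549 + 2×1434
  = 41804 + 6584 + 87420 + 23430 + 12200 + 6104 + 55764 + 2868 = 236174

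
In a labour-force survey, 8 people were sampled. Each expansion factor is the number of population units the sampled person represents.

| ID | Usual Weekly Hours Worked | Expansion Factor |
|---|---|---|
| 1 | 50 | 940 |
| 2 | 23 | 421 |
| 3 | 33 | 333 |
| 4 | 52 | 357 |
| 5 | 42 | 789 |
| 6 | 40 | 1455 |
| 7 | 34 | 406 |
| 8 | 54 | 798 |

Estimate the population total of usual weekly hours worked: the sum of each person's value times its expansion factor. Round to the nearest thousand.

Weighted total = 50×940 + 23×421 + 33×333 + 52×357 + 42×789 + 40×1455 + 34×406 + 54×798
  = 47000 + 9683 + 10989 + 18564 + 33138 + 58200 + 13804 + 43092 = 234470

234000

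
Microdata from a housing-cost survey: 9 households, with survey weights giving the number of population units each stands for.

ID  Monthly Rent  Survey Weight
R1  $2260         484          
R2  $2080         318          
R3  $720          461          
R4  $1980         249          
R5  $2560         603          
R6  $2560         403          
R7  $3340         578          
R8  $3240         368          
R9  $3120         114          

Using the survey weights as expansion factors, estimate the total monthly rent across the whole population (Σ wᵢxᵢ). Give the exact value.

Weighted total = 2260×484 + 2080×318 + 720×461 + 1980×249 + 2560×603 + 2560×403 + 3340×578 + 3240×368 + 3120×114
  = 1093840 + 661440 + 331920 + 493020 + 1543680 + 1031680 + 1930520 + 1192320 + 355680 = 8634100

8634100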